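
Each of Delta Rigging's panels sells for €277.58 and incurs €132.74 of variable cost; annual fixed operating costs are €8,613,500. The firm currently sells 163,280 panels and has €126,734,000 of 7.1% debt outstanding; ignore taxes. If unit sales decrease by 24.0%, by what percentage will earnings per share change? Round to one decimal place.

-94.0%

Total contribution margin = 163,280 × €144.84 = €23,649,475.20.
Operating income = contribution − fixed costs = €23,649,475.20 − €8,613,500 = €15,035,975.20.
Interest = €8,998,114.00, so EBIT − I = €6,037,861.20.
DCL = total CM / (EBIT − I) = €23,649,475.20 / €6,037,861.20 = 3.9169.
EPS therefore changes by 3.9169 × (-24.0%) = -94.0%.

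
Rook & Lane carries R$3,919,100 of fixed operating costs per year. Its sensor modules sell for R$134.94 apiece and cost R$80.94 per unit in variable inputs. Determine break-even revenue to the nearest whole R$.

CM per unit = R$134.94 − R$80.94 = R$54.00; CM ratio = R$54.00 / R$134.94 = 0.4002.
Break-even sales = FC ÷ CM ratio = R$3,919,100 × R$134.94 / R$54.00 = R$9,793,395.

R$9,793,395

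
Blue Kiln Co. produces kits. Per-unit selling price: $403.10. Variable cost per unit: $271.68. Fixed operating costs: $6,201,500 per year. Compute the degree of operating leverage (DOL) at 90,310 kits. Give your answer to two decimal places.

2.09

Contribution at this volume is 90,310 × $131.42 = $11,868,540.20.
EBIT = $11,868,540.20 − $6,201,500 = $5,667,040.20.
DOL = contribution ÷ EBIT = $11,868,540.20 ÷ $5,667,040.20 = 2.0943.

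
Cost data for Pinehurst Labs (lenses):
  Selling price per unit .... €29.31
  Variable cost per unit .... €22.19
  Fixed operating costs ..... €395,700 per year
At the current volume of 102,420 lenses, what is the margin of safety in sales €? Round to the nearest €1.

€1,373,002

Unit CM = price − variable cost = €29.31 − €22.19 = €7.12. Break-even units = €395,700 ÷ €7.12 = 55,575.84; break-even revenue = 55,575.84 × €29.31 = €1,628,927.95.
Actual sales revenue = 102,420 × €29.31 = €3,001,930.20.
Margin of safety = €3,001,930.20 − €1,628,927.95 = €1,373,002.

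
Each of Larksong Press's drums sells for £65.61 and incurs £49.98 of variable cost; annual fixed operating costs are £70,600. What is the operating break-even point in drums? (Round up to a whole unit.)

Unit CM = price − variable cost = £65.61 − £49.98 = £15.63.
Break-even Q = £70,600 / £15.63 = 4,516.95 → 4,517 drums.

4,517 drums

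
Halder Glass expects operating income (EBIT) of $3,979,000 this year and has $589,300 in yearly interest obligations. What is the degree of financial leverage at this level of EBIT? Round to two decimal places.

1.17

Annual interest charges come to $589,300.00.
DFL = EBIT ÷ (EBIT − I) = $3,979,000 ÷ ($3,979,000 − $589,300.00) = $3,979,000 ÷ $3,389,700.00 = 1.1739.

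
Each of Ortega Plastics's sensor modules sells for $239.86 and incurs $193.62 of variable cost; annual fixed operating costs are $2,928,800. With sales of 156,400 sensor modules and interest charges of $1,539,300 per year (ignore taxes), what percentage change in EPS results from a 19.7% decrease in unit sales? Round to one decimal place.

Contribution at this volume is 156,400 × $46.24 = $7,231,936.00.
Operating income = contribution − fixed costs = $7,231,936.00 − $2,928,800 = $4,303,136.00.
Interest = $1,539,300.00, so EBIT − I = $2,763,836.00.
Degree of combined leverage = contribution ÷ (EBIT − I) = $7,231,936.00 ÷ $2,763,836.00 = 2.6166.
%ΔEPS = DCL × %ΔSales = 2.6166 × -19.7% = -51.5%.

-51.5%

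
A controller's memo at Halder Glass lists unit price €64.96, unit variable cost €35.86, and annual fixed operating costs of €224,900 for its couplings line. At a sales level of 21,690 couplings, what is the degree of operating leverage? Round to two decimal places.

1.55

Total contribution margin = 21,690 × €29.10 = €631,179.00.
Subtracting fixed costs: EBIT = €631,179.00 − €224,900 = €406,279.00.
DOL = contribution ÷ EBIT = €631,179.00 ÷ €406,279.00 = 1.5536.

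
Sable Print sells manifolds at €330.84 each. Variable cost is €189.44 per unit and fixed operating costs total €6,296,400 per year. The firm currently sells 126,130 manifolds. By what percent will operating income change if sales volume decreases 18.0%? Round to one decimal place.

Total contribution margin = 126,130 × €141.40 = €17,834,782.00.
Operating income = contribution − fixed costs = €17,834,782.00 − €6,296,400 = €11,538,382.00.
So DOL = total CM / EBIT = €17,834,782.00 / €11,538,382.00 = 1.5457.
Operating income changes by 1.5457 × -18.0% = -27.8%.

-27.8%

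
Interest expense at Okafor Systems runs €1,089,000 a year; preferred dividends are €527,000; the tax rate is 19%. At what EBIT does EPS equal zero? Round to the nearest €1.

€1,739,617

Grossing the preferred dividend up to pre-tax terms: €527,000 / (1 − 0.19) = €650,617.28.
Financial break-even EBIT = interest + D_p ÷ (1 − t) = €1,089,000 + €650,617.28 = €1,739,617.28.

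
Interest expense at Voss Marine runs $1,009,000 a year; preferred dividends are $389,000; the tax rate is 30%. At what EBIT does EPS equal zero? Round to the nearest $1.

Grossing the preferred dividend up to pre-tax terms: $389,000 / (1 − 0.30) = $555,714.29.
Financial break-even EBIT = interest + D_p ÷ (1 − t) = $1,009,000 + $555,714.29 = $1,564,714.29.

$1,564,714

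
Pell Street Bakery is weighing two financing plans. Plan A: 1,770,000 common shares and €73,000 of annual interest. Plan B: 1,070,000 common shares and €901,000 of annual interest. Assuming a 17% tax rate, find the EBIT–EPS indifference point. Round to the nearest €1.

€2,166,657

Set EPS_A = EPS_B: (EBIT − €73,000)(1 − 0.17) ÷ 1,770,000 = (EBIT − €901,000)(1 − 0.17) ÷ 1,070,000.
Cancelling (1 − t) and cross-multiplying: 1,070,000·(EBIT − 73,000) = 1,770,000·(EBIT − 901,000).
EBIT × (1,770,000 − 1,070,000) = 901,000 × 1,770,000 − 73,000 × 1,070,000 = 1,516,660,000,000, so EBIT = 1,516,660,000,000 ÷ 700,000 = 2,166,657.14.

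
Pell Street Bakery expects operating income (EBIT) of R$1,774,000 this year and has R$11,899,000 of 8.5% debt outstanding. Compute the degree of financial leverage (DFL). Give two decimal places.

2.33

Annual interest charges come to R$1,011,415.00.
DFL = EBIT ÷ (EBIT − I) = R$1,774,000 ÷ (R$1,774,000 − R$1,011,415.00) = R$1,774,000 ÷ R$762,585.00 = 2.3263.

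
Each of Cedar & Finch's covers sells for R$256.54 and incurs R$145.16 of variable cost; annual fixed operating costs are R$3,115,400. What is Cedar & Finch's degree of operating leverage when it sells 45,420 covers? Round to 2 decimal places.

2.60

Total contribution margin = 45,420 × R$111.38 = R$5,058,879.60.
Subtracting fixed costs: EBIT = R$5,058,879.60 − R$3,115,400 = R$1,943,479.60.
DOL = contribution ÷ EBIT = R$5,058,879.60 ÷ R$1,943,479.60 = 2.6030.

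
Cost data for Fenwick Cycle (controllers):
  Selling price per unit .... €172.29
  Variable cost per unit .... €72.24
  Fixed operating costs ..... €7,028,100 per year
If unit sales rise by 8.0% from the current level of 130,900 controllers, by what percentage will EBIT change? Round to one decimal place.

+17.3%

At 130,900 units, contribution = 130,900 × €100.05 = €13,096,545.00.
Operating income = contribution − fixed costs = €13,096,545.00 − €7,028,100 = €6,068,445.00.
So DOL = total CM / EBIT = €13,096,545.00 / €6,068,445.00 = 2.1581.
Operating income changes by 2.1581 × +8.0% = +17.3%.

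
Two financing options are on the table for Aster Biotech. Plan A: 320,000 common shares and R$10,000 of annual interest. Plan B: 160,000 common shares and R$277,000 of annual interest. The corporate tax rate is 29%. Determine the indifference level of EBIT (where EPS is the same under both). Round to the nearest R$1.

At indifference, (EBIT − 10,000)(1 − t)/320,000 = (EBIT − 277,000)(1 − t)/160,000.
The (1 − t) factor cancels: (EBIT − 10,000) × 160,000 = (EBIT − 277,000) × 320,000.
EBIT × (320,000 − 160,000) = 277,000 × 320,000 − 10,000 × 160,000 = 87,040,000,000, so EBIT = 87,040,000,000 ÷ 160,000 = 544,000.00.

R$544,000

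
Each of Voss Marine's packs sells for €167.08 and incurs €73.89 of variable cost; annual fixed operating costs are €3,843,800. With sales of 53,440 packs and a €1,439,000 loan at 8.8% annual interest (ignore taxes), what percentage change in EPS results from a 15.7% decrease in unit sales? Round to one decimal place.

-77.4%

Total contribution margin = 53,440 × €93.19 = €4,980,073.60.
Operating income = contribution − fixed costs = €4,980,073.60 − €3,843,800 = €1,136,273.60.
Interest = €126,632.00, so EBIT − I = €1,009,641.60.
DCL = total CM / (EBIT − I) = €4,980,073.60 / €1,009,641.60 = 4.9325.
EPS therefore changes by 4.9325 × (-15.7%) = -77.4%.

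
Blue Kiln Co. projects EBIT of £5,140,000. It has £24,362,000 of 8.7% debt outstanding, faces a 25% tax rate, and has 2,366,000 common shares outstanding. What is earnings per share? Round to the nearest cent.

£0.96

Pre-tax income = £5,140,000 − £2,119,494.00 = £3,020,506.00.
Net income = £3,020,506.00 × (1 − 0.25) = £2,265,379.50.
Per share: £2,265,379.50 / 2,366,000 shares = £0.96.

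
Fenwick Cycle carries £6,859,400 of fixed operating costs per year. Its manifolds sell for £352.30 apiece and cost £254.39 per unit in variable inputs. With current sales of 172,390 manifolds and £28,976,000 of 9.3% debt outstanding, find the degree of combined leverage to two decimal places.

Total contribution margin = 172,390 × £97.91 = £16,878,704.90.
Subtracting fixed costs: EBIT = £16,878,704.90 − £6,859,400 = £10,019,304.90. Interest = £2,694,768.00, so EBIT − I = £7,324,536.90.
Degree of total leverage = total CM / (EBIT − interest) = £16,878,704.90 / £7,324,536.90 = 2.3044.

2.30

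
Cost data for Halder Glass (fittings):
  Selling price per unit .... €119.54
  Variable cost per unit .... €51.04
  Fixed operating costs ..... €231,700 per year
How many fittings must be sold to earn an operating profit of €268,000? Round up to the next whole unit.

Unit CM = price − variable cost = €119.54 − €51.04 = €68.50.
Need Q such that Q × €68.50 − €231,700 = €268,000, i.e. Q = €499,700 / €68.50 = 7,294.89 → 7,295.

7,295 fittings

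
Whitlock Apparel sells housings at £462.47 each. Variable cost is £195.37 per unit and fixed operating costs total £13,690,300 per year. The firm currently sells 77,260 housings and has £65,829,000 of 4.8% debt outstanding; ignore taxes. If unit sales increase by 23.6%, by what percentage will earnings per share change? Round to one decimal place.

Contribution at this volume is 77,260 × £267.10 = £20,636,146.00.
EBIT = £20,636,146.00 − £13,690,300 = £6,945,846.00.
Interest = £3,159,792.00, so EBIT − I = £3,786,054.00.
DCL = total CM / (EBIT − I) = £20,636,146.00 / £3,786,054.00 = 5.4506.
%ΔEPS = DCL × %ΔSales = 5.4506 × +23.6% = +128.6%.

+128.6%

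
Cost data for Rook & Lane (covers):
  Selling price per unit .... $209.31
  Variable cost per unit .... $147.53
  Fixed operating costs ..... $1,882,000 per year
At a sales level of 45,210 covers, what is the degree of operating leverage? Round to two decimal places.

3.07

Total contribution margin = 45,210 × $61.78 = $2,793,073.80.
Subtracting fixed costs: EBIT = $2,793,073.80 − $1,882,000 = $911,073.80.
So DOL = total CM / EBIT = $2,793,073.80 / $911,073.80 = 3.0657.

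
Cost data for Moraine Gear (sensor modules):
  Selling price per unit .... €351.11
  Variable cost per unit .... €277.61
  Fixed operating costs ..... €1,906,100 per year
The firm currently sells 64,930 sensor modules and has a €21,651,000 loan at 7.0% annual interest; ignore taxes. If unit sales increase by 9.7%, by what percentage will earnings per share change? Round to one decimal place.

Total contribution margin = 64,930 × €73.50 = €4,772,355.00.
EBIT = €4,772,355.00 − €1,906,100 = €2,866,255.00.
Interest = €1,515,570.00, so EBIT − I = €1,350,685.00.
DCL = total CM / (EBIT − I) = €4,772,355.00 / €1,350,685.00 = 3.5333.
EPS therefore changes by 3.5333 × (+9.7%) = +34.3%.

+34.3%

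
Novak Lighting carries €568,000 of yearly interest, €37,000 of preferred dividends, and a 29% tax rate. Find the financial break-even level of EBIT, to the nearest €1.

€620,113

Grossing the preferred dividend up to pre-tax terms: €37,000 / (1 − 0.29) = €52,112.68.
Financial break-even EBIT = interest + D_p ÷ (1 − t) = €568,000 + €52,112.68 = €620,112.68.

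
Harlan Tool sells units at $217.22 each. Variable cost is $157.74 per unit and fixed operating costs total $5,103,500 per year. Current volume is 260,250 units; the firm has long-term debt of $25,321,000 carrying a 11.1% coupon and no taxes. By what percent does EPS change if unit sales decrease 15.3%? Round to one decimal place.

-31.3%

Total contribution margin = 260,250 × $59.48 = $15,479,670.00.
EBIT = $15,479,670.00 − $5,103,500 = $10,376,170.00.
Interest = $2,810,631.00, so EBIT − I = $7,565,539.00.
Degree of combined leverage = contribution ÷ (EBIT − I) = $15,479,670.00 ÷ $7,565,539.00 = 2.0461.
EPS therefore changes by 2.0461 × (-15.3%) = -31.3%.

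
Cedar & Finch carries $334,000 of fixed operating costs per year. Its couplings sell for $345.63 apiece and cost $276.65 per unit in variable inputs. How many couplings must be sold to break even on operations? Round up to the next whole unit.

Each unit contributes $345.63 − $276.65 = $68.98.
Break-even Q = $334,000 / $68.98 = 4,841.98 → 4,842 couplings.

4,842 couplings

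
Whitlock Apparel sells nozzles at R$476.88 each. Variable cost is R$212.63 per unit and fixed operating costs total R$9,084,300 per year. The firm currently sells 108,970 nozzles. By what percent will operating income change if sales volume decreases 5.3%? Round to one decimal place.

Total contribution margin = 108,970 × R$264.25 = R$28,795,322.50.
EBIT = R$28,795,322.50 − R$9,084,300 = R$19,711,022.50.
So DOL = total CM / EBIT = R$28,795,322.50 / R$19,711,022.50 = 1.4609.
%ΔEBIT = DOL × %ΔSales = 1.4609 × -5.3% = -7.7%.

-7.7%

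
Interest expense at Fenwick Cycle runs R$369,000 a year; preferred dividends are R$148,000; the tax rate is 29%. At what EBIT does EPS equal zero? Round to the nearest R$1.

Grossing the preferred dividend up to pre-tax terms: R$148,000 / (1 − 0.29) = R$208,450.70.
Financial break-even EBIT = interest + D_p ÷ (1 − t) = R$369,000 + R$208,450.70 = R$577,450.70.

R$577,451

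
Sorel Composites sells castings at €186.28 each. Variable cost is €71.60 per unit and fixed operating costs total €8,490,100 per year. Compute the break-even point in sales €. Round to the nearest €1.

Contribution margin per unit = €186.28 − €71.60 = €114.68, a CM ratio of €114.68 ÷ €186.28 = 0.6156.
Break-even revenue = fixed costs × price ÷ CM = €8,490,100 × €186.28 ÷ €114.68 = €13,790,860.

€13,790,860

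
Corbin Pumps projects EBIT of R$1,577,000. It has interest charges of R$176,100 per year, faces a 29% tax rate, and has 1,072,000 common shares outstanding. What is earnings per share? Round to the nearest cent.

R$0.93

Pre-tax income = R$1,577,000 − R$176,100.00 = R$1,400,900.00.
Net income = R$1,400,900.00 × (1 − 0.29) = R$994,639.00.
EPS = R$994,639.00 ÷ 1,072,000 = R$0.93.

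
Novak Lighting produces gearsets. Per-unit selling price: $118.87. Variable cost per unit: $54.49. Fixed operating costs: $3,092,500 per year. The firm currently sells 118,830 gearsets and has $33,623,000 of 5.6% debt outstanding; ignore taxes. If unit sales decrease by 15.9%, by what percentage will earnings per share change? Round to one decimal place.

Total contribution margin = 118,830 × $64.38 = $7,650,275.40.
Subtracting fixed costs: EBIT = $7,650,275.40 − $3,092,500 = $4,557,775.40.
Interest = $1,882,888.00, so EBIT − I = $2,674,887.40.
DCL = total CM / (EBIT − I) = $7,650,275.40 / $2,674,887.40 = 2.8600.
EPS therefore changes by 2.8600 × (-15.9%) = -45.5%.

-45.5%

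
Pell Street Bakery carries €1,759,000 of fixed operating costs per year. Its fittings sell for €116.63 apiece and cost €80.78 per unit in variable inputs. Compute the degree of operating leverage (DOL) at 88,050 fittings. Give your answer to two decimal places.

At 88,050 units, contribution = 88,050 × €35.85 = €3,156,592.50.
EBIT = €3,156,592.50 − €1,759,000 = €1,397,592.50.
DOL = contribution ÷ EBIT = €3,156,592.50 ÷ €1,397,592.50 = 2.2586.

2.26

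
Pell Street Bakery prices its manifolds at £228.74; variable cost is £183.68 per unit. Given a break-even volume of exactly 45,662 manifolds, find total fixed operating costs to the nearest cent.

£2,057,529.72

Contribution margin per unit = £228.74 − £183.68 = £45.06.
Since BE = FC / CM, FC = 45,662 × £45.06 = £2,057,529.72.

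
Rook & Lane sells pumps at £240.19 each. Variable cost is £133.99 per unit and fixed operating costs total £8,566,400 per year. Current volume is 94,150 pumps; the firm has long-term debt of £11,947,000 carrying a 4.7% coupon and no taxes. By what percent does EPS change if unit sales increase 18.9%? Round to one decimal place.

+217.0%

Total contribution margin = 94,150 × £106.20 = £9,998,730.00.
Subtracting fixed costs: EBIT = £9,998,730.00 − £8,566,400 = £1,432,330.00.
After interest of £561,509.00, pre-tax earnings = £870,821.00.
Degree of combined leverage = contribution ÷ (EBIT − I) = £9,998,730.00 ÷ £870,821.00 = 11.4820.
EPS therefore changes by 11.4820 × (+18.9%) = +217.0%.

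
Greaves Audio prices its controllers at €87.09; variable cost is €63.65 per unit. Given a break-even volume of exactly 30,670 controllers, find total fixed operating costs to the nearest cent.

Unit CM = price − variable cost = €87.09 − €63.65 = €23.44.
Fixed costs = break-even units × CM = 30,670 × €23.44 = €718,904.80.

€718,904.80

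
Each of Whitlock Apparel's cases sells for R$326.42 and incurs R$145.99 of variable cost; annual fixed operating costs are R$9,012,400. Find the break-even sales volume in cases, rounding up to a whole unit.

Contribution margin per unit = R$326.42 − R$145.99 = R$180.43.
Break-even volume = fixed costs ÷ CM per unit = R$9,012,400 ÷ R$180.43 = 49,949.56, so 49,950 cases.

49,950 cases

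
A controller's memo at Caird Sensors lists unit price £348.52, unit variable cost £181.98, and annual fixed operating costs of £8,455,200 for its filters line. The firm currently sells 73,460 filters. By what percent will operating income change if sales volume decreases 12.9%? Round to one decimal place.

-41.8%

Contribution at this volume is 73,460 × £166.54 = £12,234,028.40.
EBIT = £12,234,028.40 − £8,455,200 = £3,778,828.40.
Degree of operating leverage = £12,234,028.40 / £3,778,828.40 = 3.2375.
Operating income changes by 3.2375 × -12.9% = -41.8%.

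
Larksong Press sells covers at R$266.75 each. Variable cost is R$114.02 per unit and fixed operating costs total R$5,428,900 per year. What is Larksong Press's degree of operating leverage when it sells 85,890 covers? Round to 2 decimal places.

1.71

At 85,890 units, contribution = 85,890 × R$152.73 = R$13,117,979.70.
Operating income = contribution − fixed costs = R$13,117,979.70 − R$5,428,900 = R$7,689,079.70.
So DOL = total CM / EBIT = R$13,117,979.70 / R$7,689,079.70 = 1.7061.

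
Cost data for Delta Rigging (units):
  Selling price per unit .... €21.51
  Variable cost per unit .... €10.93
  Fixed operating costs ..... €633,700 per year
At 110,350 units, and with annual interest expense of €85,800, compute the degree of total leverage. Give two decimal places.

2.61

Contribution at this volume is 110,350 × €10.58 = €1,167,503.00.
Operating income = contribution − fixed costs = €1,167,503.00 − €633,700 = €533,803.00. Interest = €85,800.00.
DOL = €1,167,503.00 ÷ €533,803.00 = 2.1871; DFL = €533,803.00 ÷ €448,003.00 = 1.1915.
Combined leverage = 2.1871 × 1.1915 = 2.6059.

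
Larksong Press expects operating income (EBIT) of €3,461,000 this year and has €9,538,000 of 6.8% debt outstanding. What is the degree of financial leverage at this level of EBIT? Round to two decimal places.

Interest = €648,584.00.
DFL = EBIT ÷ (EBIT − I) = €3,461,000 ÷ (€3,461,000 − €648,584.00) = €3,461,000 ÷ €2,812,416.00 = 1.2306.

1.23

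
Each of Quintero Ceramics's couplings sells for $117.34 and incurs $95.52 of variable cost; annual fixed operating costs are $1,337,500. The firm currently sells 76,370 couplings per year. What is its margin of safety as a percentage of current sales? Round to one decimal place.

19.7%

Each unit contributes $117.34 − $95.52 = $21.82. Break-even units = $1,337,500 ÷ $21.82 = 61,296.98; break-even revenue = 61,296.98 × $117.34 = $7,192,587.08.
Actual sales revenue = 76,370 × $117.34 = $8,961,255.80.
Margin of safety = ($8,961,255.80 − $7,192,587.08) ÷ $8,961,255.80 = 19.7%.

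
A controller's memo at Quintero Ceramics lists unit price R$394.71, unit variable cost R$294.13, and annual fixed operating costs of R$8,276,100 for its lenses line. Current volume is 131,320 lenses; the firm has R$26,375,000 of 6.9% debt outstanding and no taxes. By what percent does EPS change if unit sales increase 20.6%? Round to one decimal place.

At 131,320 units, contribution = 131,320 × R$100.58 = R$13,208,165.60.
Operating income = contribution − fixed costs = R$13,208,165.60 − R$8,276,100 = R$4,932,065.60.
Interest = R$1,819,875.00, so EBIT − I = R$3,112,190.60.
Degree of combined leverage = contribution ÷ (EBIT − I) = R$13,208,165.60 ÷ R$3,112,190.60 = 4.2440.
EPS therefore changes by 4.2440 × (+20.6%) = +87.4%.

+87.4%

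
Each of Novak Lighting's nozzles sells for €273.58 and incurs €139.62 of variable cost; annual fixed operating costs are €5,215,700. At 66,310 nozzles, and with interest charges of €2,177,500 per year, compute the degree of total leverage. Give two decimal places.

Total contribution margin = 66,310 × €133.96 = €8,882,887.60.
EBIT = €8,882,887.60 − €5,215,700 = €3,667,187.60. Interest = €2,177,500.00.
DOL = €8,882,887.60 ÷ €3,667,187.60 = 2.4223; DFL = €3,667,187.60 ÷ €1,489,687.60 = 2.4617.
Combined leverage = 2.4223 × 2.4617 = 5.9630.

5.96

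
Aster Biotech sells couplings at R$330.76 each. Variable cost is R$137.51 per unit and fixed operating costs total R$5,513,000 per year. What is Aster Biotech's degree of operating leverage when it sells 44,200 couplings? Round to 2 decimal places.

Contribution at this volume is 44,200 × R$193.25 = R$8,541,650.00.
EBIT = R$8,541,650.00 − R$5,513,000 = R$3,028,650.00.
So DOL = total CM / EBIT = R$8,541,650.00 / R$3,028,650.00 = 2.8203.

2.82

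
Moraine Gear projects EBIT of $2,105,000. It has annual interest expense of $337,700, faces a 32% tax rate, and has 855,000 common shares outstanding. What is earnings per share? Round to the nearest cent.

$1.41

Pre-tax income = $2,105,000 − $337,700.00 = $1,767,300.00.
Net income = $1,767,300.00 × (1 − 0.32) = $1,201,764.00.
EPS = $1,201,764.00 ÷ 855,000 = $1.41.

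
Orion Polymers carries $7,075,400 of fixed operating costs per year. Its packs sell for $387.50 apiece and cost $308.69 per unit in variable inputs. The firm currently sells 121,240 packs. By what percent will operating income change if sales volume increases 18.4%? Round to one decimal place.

+70.9%

At 121,240 units, contribution = 121,240 × $78.81 = $9,554,924.40.
EBIT = $9,554,924.40 − $7,075,400 = $2,479,524.40.
So DOL = total CM / EBIT = $9,554,924.40 / $2,479,524.40 = 3.8535.
So EBIT moves 3.8535 × (+18.4%) = +70.9%.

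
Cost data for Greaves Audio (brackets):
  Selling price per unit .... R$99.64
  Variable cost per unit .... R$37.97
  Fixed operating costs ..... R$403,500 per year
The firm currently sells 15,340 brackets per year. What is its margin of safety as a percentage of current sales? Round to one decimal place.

57.3%

Unit CM = price − variable cost = R$99.64 − R$37.97 = R$61.67. Break-even units = R$403,500 ÷ R$61.67 = 6,542.89; break-even revenue = 6,542.89 × R$99.64 = R$651,933.52.
Current sales = 15,340 × R$99.64 = R$1,528,477.60.
Margin of safety = (R$1,528,477.60 − R$651,933.52) ÷ R$1,528,477.60 = 57.3%.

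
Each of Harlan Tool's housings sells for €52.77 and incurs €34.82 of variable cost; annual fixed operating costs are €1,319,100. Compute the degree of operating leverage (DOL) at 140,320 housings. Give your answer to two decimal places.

2.10

At 140,320 units, contribution = 140,320 × €17.95 = €2,518,744.00.
Operating income = contribution − fixed costs = €2,518,744.00 − €1,319,100 = €1,199,644.00.
DOL = contribution ÷ EBIT = €2,518,744.00 ÷ €1,199,644.00 = 2.0996.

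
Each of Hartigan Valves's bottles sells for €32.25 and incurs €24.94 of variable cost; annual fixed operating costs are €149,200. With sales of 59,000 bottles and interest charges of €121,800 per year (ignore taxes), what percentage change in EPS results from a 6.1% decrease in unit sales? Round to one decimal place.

-16.4%

Contribution at this volume is 59,000 × €7.31 = €431,290.00.
Operating income = contribution − fixed costs = €431,290.00 − €149,200 = €282,090.00.
Interest = €121,800.00, so EBIT − I = €160,290.00.
DCL = total CM / (EBIT − I) = €431,290.00 / €160,290.00 = 2.6907.
EPS therefore changes by 2.6907 × (-6.1%) = -16.4%.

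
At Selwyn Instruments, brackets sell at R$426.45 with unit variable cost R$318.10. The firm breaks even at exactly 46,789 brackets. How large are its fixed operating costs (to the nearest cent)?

Contribution margin per unit = R$426.45 − R$318.10 = R$108.35.
Since BE = FC / CM, FC = 46,789 × R$108.35 = R$5,069,588.15.

R$5,069,588.15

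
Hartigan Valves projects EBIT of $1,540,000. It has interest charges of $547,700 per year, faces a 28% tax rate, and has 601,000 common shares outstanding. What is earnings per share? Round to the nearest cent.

$1.19

Interest = $547,700.00, so EBT = $1,540,000 − $547,700.00 = $992,300.00.
Net income = $992,300.00 × (1 − 0.28) = $714,456.00.
EPS = $714,456.00 ÷ 601,000 = $1.19.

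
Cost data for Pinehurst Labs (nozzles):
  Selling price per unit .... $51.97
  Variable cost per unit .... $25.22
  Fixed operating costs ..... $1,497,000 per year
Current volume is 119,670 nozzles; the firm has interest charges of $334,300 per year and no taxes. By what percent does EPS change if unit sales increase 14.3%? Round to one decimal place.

Contribution at this volume is 119,670 × $26.75 = $3,201,172.50.
Operating income = contribution − fixed costs = $3,201,172.50 − $1,497,000 = $1,704,172.50.
Interest = $334,300.00, so EBIT − I = $1,369,872.50.
Degree of combined leverage = contribution ÷ (EBIT − I) = $3,201,172.50 ÷ $1,369,872.50 = 2.3368.
%ΔEPS = DCL × %ΔSales = 2.3368 × +14.3% = +33.4%.

+33.4%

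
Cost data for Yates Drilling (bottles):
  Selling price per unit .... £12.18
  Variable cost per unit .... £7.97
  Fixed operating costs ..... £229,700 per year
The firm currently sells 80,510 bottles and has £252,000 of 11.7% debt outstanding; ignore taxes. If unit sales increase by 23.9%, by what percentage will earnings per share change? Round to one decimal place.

+101.6%

Total contribution margin = 80,510 × £4.21 = £338,947.10.
Subtracting fixed costs: EBIT = £338,947.10 − £229,700 = £109,247.10.
After interest of £29,484.00, pre-tax earnings = £79,763.10.
Degree of combined leverage = contribution ÷ (EBIT − I) = £338,947.10 ÷ £79,763.10 = 4.2494.
%ΔEPS = DCL × %ΔSales = 4.2494 × +23.9% = +101.6%.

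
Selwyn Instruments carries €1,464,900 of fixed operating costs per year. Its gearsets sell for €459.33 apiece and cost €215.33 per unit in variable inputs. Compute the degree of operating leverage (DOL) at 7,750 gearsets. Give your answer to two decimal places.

4.44

Contribution at this volume is 7,750 × €244.00 = €1,891,000.00.
Operating income = contribution − fixed costs = €1,891,000.00 − €1,464,900 = €426,100.00.
So DOL = total CM / EBIT = €1,891,000.00 / €426,100.00 = 4.4379.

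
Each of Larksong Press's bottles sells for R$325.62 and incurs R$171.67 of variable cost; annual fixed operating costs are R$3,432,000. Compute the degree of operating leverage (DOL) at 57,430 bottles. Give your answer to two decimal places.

At 57,430 units, contribution = 57,430 × R$153.95 = R$8,841,348.50.
Operating income = contribution − fixed costs = R$8,841,348.50 − R$3,432,000 = R$5,409,348.50.
Degree of operating leverage = R$8,841,348.50 / R$5,409,348.50 = 1.6345.

1.63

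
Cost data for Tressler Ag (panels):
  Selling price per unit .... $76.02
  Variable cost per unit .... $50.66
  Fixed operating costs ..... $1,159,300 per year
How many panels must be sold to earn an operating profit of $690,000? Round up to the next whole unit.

72,922 panels

Unit CM = price − variable cost = $76.02 − $50.66 = $25.36.
Required volume = (fixed costs + target profit) ÷ CM = ($1,159,300 + $690,000) ÷ $25.36 = 72,921.92, so 72,922 panels.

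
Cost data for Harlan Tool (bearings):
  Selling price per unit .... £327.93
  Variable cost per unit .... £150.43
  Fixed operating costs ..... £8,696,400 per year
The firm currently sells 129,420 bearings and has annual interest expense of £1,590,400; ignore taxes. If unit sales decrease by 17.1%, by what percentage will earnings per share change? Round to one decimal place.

-31.0%

Total contribution margin = 129,420 × £177.50 = £22,972,050.00.
Operating income = contribution − fixed costs = £22,972,050.00 − £8,696,400 = £14,275,650.00.
After interest of £1,590,400.00, pre-tax earnings = £12,685,250.00.
DCL = total CM / (EBIT − I) = £22,972,050.00 / £12,685,250.00 = 1.8109.
%ΔEPS = DCL × %ΔSales = 1.8109 × -17.1% = -31.0%.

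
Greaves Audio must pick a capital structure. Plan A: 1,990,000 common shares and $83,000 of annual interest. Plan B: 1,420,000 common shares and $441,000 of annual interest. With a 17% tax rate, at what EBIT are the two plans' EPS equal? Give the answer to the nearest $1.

Set EPS_A = EPS_B: (EBIT − $83,000)(1 − 0.17) ÷ 1,990,000 = (EBIT − $441,000)(1 − 0.17) ÷ 1,420,000.
The (1 − t) factor cancels: (EBIT − 83,000) × 1,420,000 = (EBIT − 441,000) × 1,990,000.
EBIT × (1,990,000 − 1,420,000) = 441,000 × 1,990,000 − 83,000 × 1,420,000 = 759,730,000,000, so EBIT = 759,730,000,000 ÷ 570,000 = 1,332,859.65.

$1,332,860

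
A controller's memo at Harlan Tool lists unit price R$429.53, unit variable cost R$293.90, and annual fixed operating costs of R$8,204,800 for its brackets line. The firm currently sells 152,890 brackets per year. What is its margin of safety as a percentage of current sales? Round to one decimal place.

Contribution margin per unit = R$429.53 − R$293.90 = R$135.63. Break-even units = R$8,204,800 ÷ R$135.63 = 60,493.99; break-even revenue = 60,493.99 × R$429.53 = R$25,983,983.96.
Actual sales revenue = 152,890 × R$429.53 = R$65,670,841.70.
Margin of safety = (R$65,670,841.70 − R$25,983,983.96) ÷ R$65,670,841.70 = 60.4%.

60.4%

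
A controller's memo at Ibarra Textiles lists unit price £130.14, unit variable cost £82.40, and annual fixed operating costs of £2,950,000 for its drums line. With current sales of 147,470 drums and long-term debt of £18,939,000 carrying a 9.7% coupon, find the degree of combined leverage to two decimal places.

Contribution at this volume is 147,470 × £47.74 = £7,040,217.80.
EBIT = £7,040,217.80 − £2,950,000 = £4,090,217.80. Interest = £1,837,083.00.
DOL = £7,040,217.80 ÷ £4,090,217.80 = 1.7212; DFL = £4,090,217.80 ÷ £2,253,134.80 = 1.8153.
Combined leverage = 1.7212 × 1.8153 = 3.1245.

3.12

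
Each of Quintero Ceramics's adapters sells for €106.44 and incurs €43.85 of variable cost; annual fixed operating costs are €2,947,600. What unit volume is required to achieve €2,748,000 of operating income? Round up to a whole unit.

Contribution margin per unit = €106.44 − €43.85 = €62.59.
Need Q such that Q × €62.59 − €2,947,600 = €2,748,000, i.e. Q = €5,695,600 / €62.59 = 90,998.56 → 90,999.

90,999 adapters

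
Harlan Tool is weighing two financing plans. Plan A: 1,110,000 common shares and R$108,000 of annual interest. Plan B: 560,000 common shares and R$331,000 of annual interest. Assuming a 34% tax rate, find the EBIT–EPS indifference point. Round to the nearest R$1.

Set EPS_A = EPS_B: (EBIT − R$108,000)(1 − 0.34) ÷ 1,110,000 = (EBIT − R$331,000)(1 − 0.34) ÷ 560,000.
Cancelling (1 − t) and cross-multiplying: 560,000·(EBIT − 108,000) = 1,110,000·(EBIT − 331,000).
EBIT × (1,110,000 − 560,000) = 331,000 × 1,110,000 − 108,000 × 560,000 = 306,930,000,000, so EBIT = 306,930,000,000 ÷ 550,000 = 558,054.55.

R$558,055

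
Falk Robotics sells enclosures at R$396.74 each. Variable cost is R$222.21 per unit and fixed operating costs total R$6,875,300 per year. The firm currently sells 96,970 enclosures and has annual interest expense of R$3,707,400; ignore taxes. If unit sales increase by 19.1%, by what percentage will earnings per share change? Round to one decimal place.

Total contribution margin = 96,970 × R$174.53 = R$16,924,174.10.
EBIT = R$16,924,174.10 − R$6,875,300 = R$10,048,874.10.
After interest of R$3,707,400.00, pre-tax earnings = R$6,341,474.10.
DCL = total CM / (EBIT − I) = R$16,924,174.10 / R$6,341,474.10 = 2.6688.
EPS therefore changes by 2.6688 × (+19.1%) = +51.0%.

+51.0%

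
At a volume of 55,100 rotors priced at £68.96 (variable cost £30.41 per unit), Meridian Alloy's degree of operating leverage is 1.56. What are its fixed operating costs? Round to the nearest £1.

Contribution at this volume is 55,100 × £38.55 = £2,124,105.00.
Since DOL = CM ÷ EBIT, EBIT = £2,124,105.00 ÷ 1.56 = £1,361,605.77.
Fixed costs = CM − EBIT = £2,124,105.00 − £1,361,605.77 = £762,499.

£762,499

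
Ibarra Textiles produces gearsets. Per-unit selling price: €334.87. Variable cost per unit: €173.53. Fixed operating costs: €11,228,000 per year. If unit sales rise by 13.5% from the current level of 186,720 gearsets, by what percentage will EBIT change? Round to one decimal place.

+21.5%

Total contribution margin = 186,720 × €161.34 = €30,125,404.80.
EBIT = €30,125,404.80 − €11,228,000 = €18,897,404.80.
Degree of operating leverage = €30,125,404.80 / €18,897,404.80 = 1.5942.
Operating income changes by 1.5942 × +13.5% = +21.5%.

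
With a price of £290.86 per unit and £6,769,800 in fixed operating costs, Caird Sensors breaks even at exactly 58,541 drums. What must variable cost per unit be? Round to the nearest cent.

At break-even, FC = Q × (P − VC), so P − VC = £6,769,800 ÷ 58,541 = £115.6420.
Hence VC = price − CM = £290.86 − £115.6420 = £175.22.

£175.22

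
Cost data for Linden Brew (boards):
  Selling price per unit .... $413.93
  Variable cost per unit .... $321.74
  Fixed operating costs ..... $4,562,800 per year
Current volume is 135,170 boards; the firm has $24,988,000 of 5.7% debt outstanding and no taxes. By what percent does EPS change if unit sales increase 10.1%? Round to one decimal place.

Contribution at this volume is 135,170 × $92.19 = $12,461,322.30.
Subtracting fixed costs: EBIT = $12,461,322.30 − $4,562,800 = $7,898,522.30.
After interest of $1,424,316.00, pre-tax earnings = $6,474,206.30.
DCL = total CM / (EBIT − I) = $12,461,322.30 / $6,474,206.30 = 1.9248.
EPS therefore changes by 1.9248 × (+10.1%) = +19.4%.

+19.4%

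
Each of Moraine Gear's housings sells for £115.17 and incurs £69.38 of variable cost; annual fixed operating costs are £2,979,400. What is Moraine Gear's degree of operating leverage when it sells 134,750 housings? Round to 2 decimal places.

Total contribution margin = 134,750 × £45.79 = £6,170,202.50.
Operating income = contribution − fixed costs = £6,170,202.50 − £2,979,400 = £3,190,802.50.
Degree of operating leverage = £6,170,202.50 / £3,190,802.50 = 1.9337.

1.93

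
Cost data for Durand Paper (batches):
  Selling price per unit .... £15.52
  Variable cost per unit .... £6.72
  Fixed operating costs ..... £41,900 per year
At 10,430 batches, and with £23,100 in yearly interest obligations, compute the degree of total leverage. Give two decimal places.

Contribution at this volume is 10,430 × £8.80 = £91,784.00.
Operating income = contribution − fixed costs = £91,784.00 − £41,900 = £49,884.00. Interest = £23,100.00, so EBIT − I = £26,784.00.
DCL = contribution ÷ (EBIT − I) = £91,784.00 ÷ £26,784.00 = 3.4268.

3.43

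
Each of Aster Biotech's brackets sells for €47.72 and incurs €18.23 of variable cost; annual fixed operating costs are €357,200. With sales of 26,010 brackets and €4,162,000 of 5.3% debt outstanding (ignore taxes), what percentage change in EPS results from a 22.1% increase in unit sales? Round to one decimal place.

Contribution at this volume is 26,010 × €29.49 = €767,034.90.
Operating income = contribution − fixed costs = €767,034.90 − €357,200 = €409,834.90.
Interest = €220,586.00, so EBIT − I = €189,248.90.
Degree of combined leverage = contribution ÷ (EBIT − I) = €767,034.90 ÷ €189,248.90 = 4.0530.
%ΔEPS = DCL × %ΔSales = 4.0530 × +22.1% = +89.6%.

+89.6%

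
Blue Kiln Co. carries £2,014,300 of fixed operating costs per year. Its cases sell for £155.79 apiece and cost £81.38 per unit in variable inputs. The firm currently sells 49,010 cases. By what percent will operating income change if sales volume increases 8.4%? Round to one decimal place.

+18.8%

Contribution at this volume is 49,010 × £74.41 = £3,646,834.10.
Operating income = contribution − fixed costs = £3,646,834.10 − £2,014,300 = £1,632,534.10.
Degree of operating leverage = £3,646,834.10 / £1,632,534.10 = 2.2338.
So EBIT moves 2.2338 × (+8.4%) = +18.8%.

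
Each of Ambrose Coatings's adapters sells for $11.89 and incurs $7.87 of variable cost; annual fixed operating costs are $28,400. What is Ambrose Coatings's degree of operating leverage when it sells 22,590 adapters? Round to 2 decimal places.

1.46

Contribution at this volume is 22,590 × $4.02 = $90,811.80.
Subtracting fixed costs: EBIT = $90,811.80 − $28,400 = $62,411.80.
Degree of operating leverage = $90,811.80 / $62,411.80 = 1.4550.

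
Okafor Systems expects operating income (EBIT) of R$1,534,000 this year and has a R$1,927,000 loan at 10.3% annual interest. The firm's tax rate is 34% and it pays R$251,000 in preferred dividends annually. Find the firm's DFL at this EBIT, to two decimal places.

1.61

Annual interest charges come to R$198,481.00.
Preferred dividends grossed up pre-tax: R$251,000 / (1 − 0.34) = R$380,303.03.
DFL = EBIT ÷ [EBIT − I − D_p/(1−t)] = R$1,534,000 ÷ [R$1,534,000 − R$198,481.00 − R$380,303.03] = R$1,534,000 ÷ R$955,215.97 = 1.6059.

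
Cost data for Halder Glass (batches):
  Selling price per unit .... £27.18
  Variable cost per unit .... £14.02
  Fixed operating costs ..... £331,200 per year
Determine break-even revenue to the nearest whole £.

£684,044

Contribution margin per unit = £27.18 − £14.02 = £13.16, a CM ratio of £13.16 ÷ £27.18 = 0.4842.
Break-even sales = FC ÷ CM ratio = £331,200 × £27.18 / £13.16 = £684,044.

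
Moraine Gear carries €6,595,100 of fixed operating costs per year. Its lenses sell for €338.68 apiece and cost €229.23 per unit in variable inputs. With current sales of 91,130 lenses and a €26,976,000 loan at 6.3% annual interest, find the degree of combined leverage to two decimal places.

5.94

At 91,130 units, contribution = 91,130 × €109.45 = €9,974,178.50.
EBIT = €9,974,178.50 − €6,595,100 = €3,379,078.50. Interest = €1,699,488.00, so EBIT − I = €1,679,590.50.
Degree of total leverage = total CM / (EBIT − interest) = €9,974,178.50 / €1,679,590.50 = 5.9385.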